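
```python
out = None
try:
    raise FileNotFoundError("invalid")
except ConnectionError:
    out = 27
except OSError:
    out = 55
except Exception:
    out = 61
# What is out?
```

Step-by-step execution trace:
1. `raise FileNotFoundError(...)` raises FileNotFoundError.
2. `except ConnectionError` does not match (FileNotFoundError is not a subclass of ConnectionError); skipped.
3. `except OSError` matches (FileNotFoundError is a subclass of OSError) → out = 55.
4. `except Exception` is not reached.
Result: 55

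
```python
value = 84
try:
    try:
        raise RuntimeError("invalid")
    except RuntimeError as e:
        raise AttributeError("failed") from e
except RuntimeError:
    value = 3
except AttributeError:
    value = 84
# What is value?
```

Step-by-step execution trace:
1. Inner try raises RuntimeError; inner `except RuntimeError as e` catches it.
2. `raise AttributeError(...) from e` raises AttributeError (RuntimeError is attached as __cause__, but only AttributeError is active).
3. Outer `except RuntimeError` does not match AttributeError; skipped.
4. Outer `except AttributeError` matches → value = 84.
Result: 84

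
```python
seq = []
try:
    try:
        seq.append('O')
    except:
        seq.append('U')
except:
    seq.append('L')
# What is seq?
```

Step-by-step execution trace:
1. Inner try: `seq.append('O')` → seq = ['O']. No exception raised.
2. Inner `except` is skipped.
3. Inner try completes normally; outer `except` is skipped.
Result: ['O']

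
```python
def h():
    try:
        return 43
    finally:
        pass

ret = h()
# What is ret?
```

Step-by-step execution trace:
1. `h()` enters try: `return 43` sets pending return value 43.
2. Before returning, `finally: pass` runs (no effect).
3. h() returns 43 → ret = 43.
Result: 43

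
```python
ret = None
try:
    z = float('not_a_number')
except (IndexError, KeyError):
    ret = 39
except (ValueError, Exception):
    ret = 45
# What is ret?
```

Step-by-step execution trace:
1. `z = float('not_a_number')` raises ValueError.
2. `except (IndexError, KeyError)` does not match ValueError; skipped.
3. `except (ValueError, Exception)` matches (ValueError is in the tuple) → ret = 45.
Result: 45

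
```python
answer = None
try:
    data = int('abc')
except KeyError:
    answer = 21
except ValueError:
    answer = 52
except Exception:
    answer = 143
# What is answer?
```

Step-by-step execution trace:
1. `data = int('abc')` raises ValueError.
2. `except KeyError` does not match ValueError; skipped.
3. `except ValueError` matches → answer = 52.
4. Remaining except clauses are skipped.
Result: 52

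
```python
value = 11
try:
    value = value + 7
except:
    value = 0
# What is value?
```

Step-by-step execution trace:
1. value starts at 11.
2. try: `value = value + 7` → value = 18. No exception raised.
3. `except` is skipped.
Result: 18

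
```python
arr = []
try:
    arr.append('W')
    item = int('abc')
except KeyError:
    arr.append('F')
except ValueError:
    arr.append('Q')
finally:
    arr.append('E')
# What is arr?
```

Step-by-step execution trace:
1. try: `arr.append('W')` → arr = ['W'].
2. `item = int('abc')` raises ValueError.
3. `except KeyError` does not match ValueError; skipped.
4. `except ValueError` matches → `arr.append('Q')` → arr = ['W', 'Q'].
5. finally always runs: `arr.append('E')` → arr = ['W', 'Q', 'E'].
Result: ['W', 'Q', 'E']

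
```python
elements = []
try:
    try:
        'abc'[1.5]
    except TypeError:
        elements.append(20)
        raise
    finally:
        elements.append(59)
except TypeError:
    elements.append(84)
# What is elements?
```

Step-by-step execution trace:
1. Inner try: `'abc'[1.5]` raises TypeError.
2. Inner `except TypeError` matches → `elements.append(20)` → elements = [20].
3. bare `raise` re-raises TypeError.
4. Inner `finally` runs during unwinding: `elements.append(59)` → elements = [20, 59].
5. Outer `except TypeError` matches → `elements.append(84)` → elements = [20, 59, 84].
Result: [20, 59, 84]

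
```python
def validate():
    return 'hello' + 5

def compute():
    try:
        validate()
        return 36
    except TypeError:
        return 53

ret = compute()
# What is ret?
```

Step-by-step execution trace:
1. `compute()` calls `validate()`.
2. `validate()` evaluates `'hello' + 5`, which raises TypeError; it propagates to the caller.
3. `return 36` is not reached.
4. `except TypeError` in compute matches → returns 53.
5. ret = 53.
Result: 53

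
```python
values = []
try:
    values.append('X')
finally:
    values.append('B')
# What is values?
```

Step-by-step execution trace:
1. try: `values.append('X')` → values = ['X'].
2. The try body completes without raising.
3. finally always runs: `values.append('B')` → values = ['X', 'B'].
Result: ['X', 'B']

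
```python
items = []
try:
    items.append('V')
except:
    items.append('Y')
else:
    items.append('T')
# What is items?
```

Step-by-step execution trace:
1. try: `items.append('V')` → items = ['V']. No exception raised.
2. `except` is skipped.
3. `else` runs (try completed without exception): `items.append('T')` → items = ['V', 'T'].
Result: ['V', 'T']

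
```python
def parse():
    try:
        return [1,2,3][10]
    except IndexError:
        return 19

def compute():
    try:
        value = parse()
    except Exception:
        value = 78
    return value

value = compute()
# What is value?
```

Step-by-step execution trace:
1. `compute()` calls `parse()`.
2. In parse: `[1,2,3][10]` raises IndexError; `except IndexError` catches it → returns 19.
3. In compute: `value = parse()` → value = 19. No exception reaches compute.
4. `except Exception` is skipped; compute returns 19.
5. value = 19.
Result: 19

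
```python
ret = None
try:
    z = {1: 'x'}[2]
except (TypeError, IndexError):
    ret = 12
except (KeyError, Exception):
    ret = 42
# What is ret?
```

Step-by-step execution trace:
1. `z = {1: 'x'}[2]` raises KeyError.
2. `except (TypeError, IndexError)` does not match KeyError; skipped.
3. `except (KeyError, Exception)` matches (KeyError is in the tuple) → ret = 42.
Result: 42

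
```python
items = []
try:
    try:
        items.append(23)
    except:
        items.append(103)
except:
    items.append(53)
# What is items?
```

Step-by-step execution trace:
1. Inner try: `items.append(23)` → items = [23]. No exception raised.
2. Inner `except` is skipped.
3. Inner try completes normally; outer `except` is skipped.
Result: [23]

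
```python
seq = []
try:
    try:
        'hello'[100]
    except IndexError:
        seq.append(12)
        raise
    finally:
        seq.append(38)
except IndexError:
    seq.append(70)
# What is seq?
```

Step-by-step execution trace:
1. Inner try: `'hello'[100]` raises IndexError.
2. Inner `except IndexError` matches → `seq.append(12)` → seq = [12].
3. bare `raise` re-raises IndexError.
4. Inner `finally` runs during unwinding: `seq.append(38)` → seq = [12, 38].
5. Outer `except IndexError` matches → `seq.append(70)` → seq = [12, 38, 70].
Result: [12, 38, 70]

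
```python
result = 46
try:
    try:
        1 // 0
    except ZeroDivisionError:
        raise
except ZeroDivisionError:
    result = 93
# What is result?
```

Step-by-step execution trace:
1. Inner try: `1 // 0` raises ZeroDivisionError.
2. Inner `except ZeroDivisionError` matches; bare `raise` re-raises the same ZeroDivisionError.
3. Outer `except ZeroDivisionError` matches → result = 93.
Result: 93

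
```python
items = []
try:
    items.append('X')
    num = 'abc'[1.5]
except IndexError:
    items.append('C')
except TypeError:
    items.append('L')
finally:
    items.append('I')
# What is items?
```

Step-by-step execution trace:
1. try: `items.append('X')` → items = ['X'].
2. `num = 'abc'[1.5]` raises TypeError.
3. `except IndexError` does not match TypeError; skipped.
4. `except TypeError` matches → `items.append('L')` → items = ['X', 'L'].
5. finally always runs: `items.append('I')` → items = ['X', 'L', 'I'].
Result: ['X', 'L', 'I']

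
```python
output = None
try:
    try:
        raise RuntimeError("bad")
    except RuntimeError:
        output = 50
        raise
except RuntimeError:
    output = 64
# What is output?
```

Step-by-step execution trace:
1. Inner try: `raise RuntimeError("bad")` raises RuntimeError.
2. Inner `except RuntimeError` matches → output = 50.
3. bare `raise` re-raises the same RuntimeError.
4. Outer `except RuntimeError` matches → output = 64.
Result: 64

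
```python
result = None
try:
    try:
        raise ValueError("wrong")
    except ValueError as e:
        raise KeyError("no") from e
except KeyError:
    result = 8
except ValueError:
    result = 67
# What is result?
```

Step-by-step execution trace:
1. Inner try raises ValueError; inner `except ValueError as e` catches it.
2. `raise KeyError(...) from e` raises KeyError (ValueError is attached as __cause__, but only KeyError is active).
3. Outer `except KeyError` matches → result = 8.
4. `except ValueError` is not reached.
Result: 8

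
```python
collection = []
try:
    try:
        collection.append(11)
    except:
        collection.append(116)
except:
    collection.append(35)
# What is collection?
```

Step-by-step execution trace:
1. Inner try: `collection.append(11)` → collection = [11]. No exception raised.
2. Inner `except` is skipped.
3. Inner try completes normally; outer `except` is skipped.
Result: [11]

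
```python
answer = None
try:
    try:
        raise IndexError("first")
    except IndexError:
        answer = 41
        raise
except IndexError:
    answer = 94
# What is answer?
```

Step-by-step execution trace:
1. Inner try: `raise IndexError("first")` raises IndexError.
2. Inner `except IndexError` matches → answer = 41.
3. bare `raise` re-raises the same IndexError.
4. Outer `except IndexError` matches → answer = 94.
Result: 94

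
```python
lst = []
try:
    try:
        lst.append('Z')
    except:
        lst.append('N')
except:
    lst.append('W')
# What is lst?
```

Step-by-step execution trace:
1. Inner try: `lst.append('Z')` → lst = ['Z']. No exception raised.
2. Inner `except` is skipped.
3. Inner try completes normally; outer `except` is skipped.
Result: ['Z']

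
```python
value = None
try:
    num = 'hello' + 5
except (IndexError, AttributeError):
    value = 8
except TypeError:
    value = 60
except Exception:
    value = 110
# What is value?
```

Step-by-step execution trace:
1. `num = 'hello' + 5` raises TypeError.
2. `except (IndexError, AttributeError)` does not match TypeError; skipped.
3. `except TypeError` matches (exact type match) → value = 60.
4. `except Exception` is not reached.
Result: 60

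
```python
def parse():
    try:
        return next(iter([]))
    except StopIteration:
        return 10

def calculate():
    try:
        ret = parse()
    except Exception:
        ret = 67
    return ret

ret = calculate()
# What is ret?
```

Step-by-step execution trace:
1. `calculate()` calls `parse()`.
2. In parse: `next(iter([]))` raises StopIteration; `except StopIteration` catches it → returns 10.
3. In calculate: `ret = parse()` → ret = 10. No exception reaches calculate.
4. `except Exception` is skipped; calculate returns 10.
5. ret = 10.
Result: 10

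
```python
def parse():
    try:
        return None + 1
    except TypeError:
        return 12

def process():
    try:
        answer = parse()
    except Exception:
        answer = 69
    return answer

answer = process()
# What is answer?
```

Step-by-step execution trace:
1. `process()` calls `parse()`.
2. In parse: `None + 1` raises TypeError; `except TypeError` catches it → returns 12.
3. In process: `answer = parse()` → answer = 12. No exception reaches process.
4. `except Exception` is skipped; process returns 12.
5. answer = 12.
Result: 12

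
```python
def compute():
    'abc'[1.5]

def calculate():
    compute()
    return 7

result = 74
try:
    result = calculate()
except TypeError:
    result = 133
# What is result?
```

Step-by-step execution trace:
1. result starts at 74.
2. try: `calculate()` calls `compute()`.
3. `compute()` evaluates `'abc'[1.5]`, which raises TypeError; it propagates through calculate (uncaught).
4. `return 7` in calculate is not reached; the assignment to result does not complete.
5. `except TypeError` matches → result = 133.
Result: 133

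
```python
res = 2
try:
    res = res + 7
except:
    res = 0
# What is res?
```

Step-by-step execution trace:
1. res starts at 2.
2. try: `res = res + 7` → res = 9. No exception raised.
3. `except` is skipped.
Result: 9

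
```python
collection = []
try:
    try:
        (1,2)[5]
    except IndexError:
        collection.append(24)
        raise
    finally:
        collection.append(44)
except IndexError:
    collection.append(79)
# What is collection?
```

Step-by-step execution trace:
1. Inner try: `(1,2)[5]` raises IndexError.
2. Inner `except IndexError` matches → `collection.append(24)` → collection = [24].
3. bare `raise` re-raises IndexError.
4. Inner `finally` runs during unwinding: `collection.append(44)` → collection = [24, 44].
5. Outer `except IndexError` matches → `collection.append(79)` → collection = [24, 44, 79].
Result: [24, 44, 79]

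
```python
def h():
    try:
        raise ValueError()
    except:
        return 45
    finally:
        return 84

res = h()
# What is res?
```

Step-by-step execution trace:
1. `h()` enters try: `raise ValueError()` raises ValueError.
2. bare `except` matches → `return 45` sets pending return value 45.
3. Before returning, `finally: return 84` runs and overrides the pending return.
4. h() returns 84 → res = 84.
Result: 84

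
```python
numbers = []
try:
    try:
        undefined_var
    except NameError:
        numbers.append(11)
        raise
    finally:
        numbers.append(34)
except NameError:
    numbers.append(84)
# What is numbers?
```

Step-by-step execution trace:
1. Inner try: `undefined_var` raises NameError.
2. Inner `except NameError` matches → `numbers.append(11)` → numbers = [11].
3. bare `raise` re-raises NameError.
4. Inner `finally` runs during unwinding: `numbers.append(34)` → numbers = [11, 34].
5. Outer `except NameError` matches → `numbers.append(84)` → numbers = [11, 34, 84].
Result: [11, 34, 84]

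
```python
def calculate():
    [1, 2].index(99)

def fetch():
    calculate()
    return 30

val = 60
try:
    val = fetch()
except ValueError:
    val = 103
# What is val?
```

Step-by-step execution trace:
1. val starts at 60.
2. try: `fetch()` calls `calculate()`.
3. `calculate()` evaluates `[1, 2].index(99)`, which raises ValueError; it propagates through fetch (uncaught).
4. `return 30` in fetch is not reached; the assignment to val does not complete.
5. `except ValueError` matches → val = 103.
Result: 103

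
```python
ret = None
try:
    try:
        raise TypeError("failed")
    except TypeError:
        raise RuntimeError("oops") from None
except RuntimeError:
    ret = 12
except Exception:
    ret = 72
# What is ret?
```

Step-by-step execution trace:
1. Inner try raises TypeError; inner `except TypeError` catches it.
2. `raise RuntimeError(...) from None` raises RuntimeError (from None suppresses __context__, but the active exception is still RuntimeError).
3. Outer `except RuntimeError` matches → ret = 12.
4. `except Exception` is not reached.
Result: 12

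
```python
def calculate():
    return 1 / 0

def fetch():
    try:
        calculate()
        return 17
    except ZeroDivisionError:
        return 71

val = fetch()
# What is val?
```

Step-by-step execution trace:
1. `fetch()` calls `calculate()`.
2. `calculate()` evaluates `1 / 0`, which raises ZeroDivisionError; it propagates to the caller.
3. `return 17` is not reached.
4. `except ZeroDivisionError` in fetch matches → returns 71.
5. val = 71.
Result: 71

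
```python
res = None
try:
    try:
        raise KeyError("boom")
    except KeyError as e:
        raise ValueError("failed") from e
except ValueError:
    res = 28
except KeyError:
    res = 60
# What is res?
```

Step-by-step execution trace:
1. Inner try raises KeyError; inner `except KeyError as e` catches it.
2. `raise ValueError(...) from e` raises ValueError (KeyError is attached as __cause__, but only ValueError is active).
3. Outer `except ValueError` matches → res = 28.
4. `except KeyError` is not reached.
Result: 28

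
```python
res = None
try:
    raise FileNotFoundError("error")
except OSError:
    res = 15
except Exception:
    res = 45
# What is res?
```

Step-by-step execution trace:
1. `raise FileNotFoundError(...)` raises FileNotFoundError.
2. `except OSError` matches (FileNotFoundError is a subclass of OSError) → res = 15.
3. `except Exception` is not reached.
Result: 15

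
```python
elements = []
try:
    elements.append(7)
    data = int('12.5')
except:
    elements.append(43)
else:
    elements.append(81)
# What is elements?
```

Step-by-step execution trace:
1. try: `elements.append(7)` → elements = [7].
2. `data = int('12.5')` raises ValueError.
3. bare `except` matches → `elements.append(43)` → elements = [7, 43].
4. `else` is skipped (an exception was raised).
Result: [7, 43]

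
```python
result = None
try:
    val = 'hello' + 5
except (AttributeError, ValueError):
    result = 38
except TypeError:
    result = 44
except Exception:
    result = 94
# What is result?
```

Step-by-step execution trace:
1. `val = 'hello' + 5` raises TypeError.
2. `except (AttributeError, ValueError)` does not match TypeError; skipped.
3. `except TypeError` matches (exact type match) → result = 44.
4. `except Exception` is not reached.
Result: 44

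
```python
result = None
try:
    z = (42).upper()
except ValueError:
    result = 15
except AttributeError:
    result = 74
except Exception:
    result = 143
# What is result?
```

Step-by-step execution trace:
1. `z = (42).upper()` raises AttributeError.
2. `except ValueError` does not match AttributeError; skipped.
3. `except AttributeError` matches → result = 74.
4. Remaining except clauses are skipped.
Result: 74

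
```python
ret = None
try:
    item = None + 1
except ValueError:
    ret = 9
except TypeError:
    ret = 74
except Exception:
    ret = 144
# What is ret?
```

Step-by-step execution trace:
1. `item = None + 1` raises TypeError.
2. `except ValueError` does not match TypeError; skipped.
3. `except TypeError` matches → ret = 74.
4. Remaining except clauses are skipped.
Result: 74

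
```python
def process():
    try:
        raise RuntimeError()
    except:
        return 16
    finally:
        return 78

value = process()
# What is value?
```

Step-by-step execution trace:
1. `process()` enters try: `raise RuntimeError()` raises RuntimeError.
2. bare `except` matches → `return 16` sets pending return value 16.
3. Before returning, `finally: return 78` runs and overrides the pending return.
4. process() returns 78 → value = 78.
Result: 78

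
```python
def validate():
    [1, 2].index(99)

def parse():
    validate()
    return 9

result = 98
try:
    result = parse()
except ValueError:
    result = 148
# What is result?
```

Step-by-step execution trace:
1. result starts at 98.
2. try: `parse()` calls `validate()`.
3. `validate()` evaluates `[1, 2].index(99)`, which raises ValueError; it propagates through parse (uncaught).
4. `return 9` in parse is not reached; the assignment to result does not complete.
5. `except ValueError` matches → result = 148.
Result: 148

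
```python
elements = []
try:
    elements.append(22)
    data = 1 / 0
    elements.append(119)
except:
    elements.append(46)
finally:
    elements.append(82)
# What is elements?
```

Step-by-step execution trace:
1. try: `elements.append(22)` → elements = [22].
2. `data = 1 / 0` raises ZeroDivisionError; `elements.append(119)` is not reached.
3. bare `except` matches → `elements.append(46)` → elements = [22, 46].
4. finally always runs: `elements.append(82)` → elements = [22, 46, 82].
Result: [22, 46, 82]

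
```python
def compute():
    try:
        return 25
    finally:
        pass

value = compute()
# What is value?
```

Step-by-step execution trace:
1. `compute()` enters try: `return 25` sets pending return value 25.
2. Before returning, `finally: pass` runs (no effect).
3. compute() returns 25 → value = 25.
Result: 25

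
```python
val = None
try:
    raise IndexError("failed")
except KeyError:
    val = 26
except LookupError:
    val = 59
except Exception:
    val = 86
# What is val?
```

Step-by-step execution trace:
1. `raise IndexError(...)` raises IndexError.
2. `except KeyError` does not match (IndexError is not a subclass of KeyError); skipped.
3. `except LookupError` matches (IndexError is a subclass of LookupError) → val = 59.
4. `except Exception` is not reached.
Result: 59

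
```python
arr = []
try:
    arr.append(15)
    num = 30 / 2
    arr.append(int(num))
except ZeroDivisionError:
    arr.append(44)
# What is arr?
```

Step-by-step execution trace:
1. try: `arr.append(15)` → arr = [15].
2. `num = 30 / 2` → num = 15.0. No exception raised.
3. `arr.append(int(num))` → arr = [15, 15].
4. `except ZeroDivisionError` is skipped (no exception was raised).
Result: [15, 15]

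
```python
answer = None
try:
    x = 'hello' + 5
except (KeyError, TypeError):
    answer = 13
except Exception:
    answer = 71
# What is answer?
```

Step-by-step execution trace:
1. `x = 'hello' + 5` raises TypeError.
2. `except (KeyError, TypeError)` matches (TypeError is in the tuple) → answer = 13.
3. `except Exception` is not reached.
Result: 13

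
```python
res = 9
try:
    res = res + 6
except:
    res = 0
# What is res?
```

Step-by-step execution trace:
1. res starts at 9.
2. try: `res = res + 6` → res = 15. No exception raised.
3. `except` is skipped.
Result: 15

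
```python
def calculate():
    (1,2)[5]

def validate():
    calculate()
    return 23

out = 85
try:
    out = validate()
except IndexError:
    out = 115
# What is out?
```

Step-by-step execution trace:
1. out starts at 85.
2. try: `validate()` calls `calculate()`.
3. `calculate()` evaluates `(1,2)[5]`, which raises IndexError; it propagates through validate (uncaught).
4. `return 23` in validate is not reached; the assignment to out does not complete.
5. `except IndexError` matches → out = 115.
Result: 115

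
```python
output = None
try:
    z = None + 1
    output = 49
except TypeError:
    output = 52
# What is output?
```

Step-by-step execution trace:
1. `z = None + 1` raises TypeError.
2. `output = 49` is not reached.
3. `except TypeError` matches → output = 52.
Result: 52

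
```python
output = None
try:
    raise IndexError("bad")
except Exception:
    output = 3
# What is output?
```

Step-by-step execution trace:
1. `raise IndexError(...)` raises IndexError.
2. `except Exception` matches (IndexError is a subclass of Exception) → output = 3.
Result: 3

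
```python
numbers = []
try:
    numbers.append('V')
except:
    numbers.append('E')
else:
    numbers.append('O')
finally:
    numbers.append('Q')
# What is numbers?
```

Step-by-step execution trace:
1. try: `numbers.append('V')` → numbers = ['V']. No exception raised.
2. `except` is skipped.
3. `else` runs: `numbers.append('O')` → numbers = ['V', 'O'].
4. `finally` always runs: `numbers.append('Q')` → numbers = ['V', 'O', 'Q'].
Result: ['V', 'O', 'Q']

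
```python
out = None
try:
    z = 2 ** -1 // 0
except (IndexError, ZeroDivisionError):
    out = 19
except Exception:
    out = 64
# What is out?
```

Step-by-step execution trace:
1. `z = 2 ** -1 // 0` raises ZeroDivisionError.
2. `except (IndexError, ZeroDivisionError)` matches (ZeroDivisionError is in the tuple) → out = 19.
3. `except Exception` is not reached.
Result: 19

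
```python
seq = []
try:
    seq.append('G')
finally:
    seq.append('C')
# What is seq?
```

Step-by-step execution trace:
1. try: `seq.append('G')` → seq = ['G'].
2. The try body completes without raising.
3. finally always runs: `seq.append('C')` → seq = ['G', 'C'].
Result: ['G', 'C']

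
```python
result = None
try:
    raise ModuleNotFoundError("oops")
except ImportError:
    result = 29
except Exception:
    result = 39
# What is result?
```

Step-by-step execution trace:
1. `raise ModuleNotFoundError(...)` raises ModuleNotFoundError.
2. `except ImportError` matches (ModuleNotFoundError is a subclass of ImportError) → result = 29.
3. `except Exception` is not reached.
Result: 29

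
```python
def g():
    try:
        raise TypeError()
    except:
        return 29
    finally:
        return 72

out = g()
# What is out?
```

Step-by-step execution trace:
1. `g()` enters try: `raise TypeError()` raises TypeError.
2. bare `except` matches → `return 29` sets pending return value 29.
3. Before returning, `finally: return 72` runs and overrides the pending return.
4. g() returns 72 → out = 72.
Result: 72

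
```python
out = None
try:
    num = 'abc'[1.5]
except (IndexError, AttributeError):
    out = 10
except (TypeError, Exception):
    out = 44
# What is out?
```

Step-by-step execution trace:
1. `num = 'abc'[1.5]` raises TypeError.
2. `except (IndexError, AttributeError)` does not match TypeError; skipped.
3. `except (TypeError, Exception)` matches (TypeError is in the tuple) → out = 44.
Result: 44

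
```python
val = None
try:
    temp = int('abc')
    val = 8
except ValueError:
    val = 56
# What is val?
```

Step-by-step execution trace:
1. `temp = int('abc')` raises ValueError.
2. `val = 8` is not reached.
3. `except ValueError` matches → val = 56.
Result: 56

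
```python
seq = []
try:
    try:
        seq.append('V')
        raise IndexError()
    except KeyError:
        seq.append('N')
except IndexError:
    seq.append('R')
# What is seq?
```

Step-by-step execution trace:
1. Inner try: `seq.append('V')` → seq = ['V'].
2. `raise IndexError()` raises IndexError.
3. Inner `except KeyError` does not match IndexError; exception propagates to outer try.
4. Outer `except IndexError` matches → `seq.append('R')` → seq = ['V', 'R'].
Result: ['V', 'R']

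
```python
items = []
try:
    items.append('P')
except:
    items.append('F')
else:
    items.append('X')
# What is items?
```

Step-by-step execution trace:
1. try: `items.append('P')` → items = ['P']. No exception raised.
2. `except` is skipped.
3. `else` runs (try completed without exception): `items.append('X')` → items = ['P', 'X'].
Result: ['P', 'X']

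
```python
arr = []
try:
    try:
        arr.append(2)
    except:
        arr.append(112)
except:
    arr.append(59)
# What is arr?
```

Step-by-step execution trace:
1. Inner try: `arr.append(2)` → arr = [2]. No exception raised.
2. Inner `except` is skipped.
3. Inner try completes normally; outer `except` is skipped.
Result: [2]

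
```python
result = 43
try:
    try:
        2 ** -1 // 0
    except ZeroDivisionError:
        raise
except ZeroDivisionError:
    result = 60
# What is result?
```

Step-by-step execution trace:
1. Inner try: `2 ** -1 // 0` raises ZeroDivisionError.
2. Inner `except ZeroDivisionError` matches; bare `raise` re-raises the same ZeroDivisionError.
3. Outer `except ZeroDivisionError` matches → result = 60.
Result: 60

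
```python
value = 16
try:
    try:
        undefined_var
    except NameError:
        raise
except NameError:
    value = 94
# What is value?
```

Step-by-step execution trace:
1. Inner try: `undefined_var` raises NameError.
2. Inner `except NameError` matches; bare `raise` re-raises the same NameError.
3. Outer `except NameError` matches → value = 94.
Result: 94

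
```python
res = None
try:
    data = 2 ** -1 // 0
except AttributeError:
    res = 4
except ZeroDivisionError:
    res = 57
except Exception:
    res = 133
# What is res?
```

Step-by-step execution trace:
1. `data = 2 ** -1 // 0` raises ZeroDivisionError.
2. `except AttributeError` does not match ZeroDivisionError; skipped.
3. `except ZeroDivisionError` matches → res = 57.
4. Remaining except clauses are skipped.
Result: 57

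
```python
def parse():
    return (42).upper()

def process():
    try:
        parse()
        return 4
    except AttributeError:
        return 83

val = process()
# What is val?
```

Step-by-step execution trace:
1. `process()` calls `parse()`.
2. `parse()` evaluates `(42).upper()`, which raises AttributeError; it propagates to the caller.
3. `return 4` is not reached.
4. `except AttributeError` in process matches → returns 83.
5. val = 83.
Result: 83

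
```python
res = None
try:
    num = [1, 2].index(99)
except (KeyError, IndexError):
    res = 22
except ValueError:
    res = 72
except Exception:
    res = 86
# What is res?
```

Step-by-step execution trace:
1. `num = [1, 2].index(99)` raises ValueError.
2. `except (KeyError, IndexError)` does not match ValueError; skipped.
3. `except ValueError` matches (exact type match) → res = 72.
4. `except Exception` is not reached.
Result: 72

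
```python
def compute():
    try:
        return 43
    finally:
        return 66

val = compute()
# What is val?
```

Step-by-step execution trace:
1. `compute()` enters try: `return 43` sets pending return value 43.
2. Before returning, `finally: return 66` runs and overrides the pending return.
3. compute() returns 66 → val = 66.
Result: 66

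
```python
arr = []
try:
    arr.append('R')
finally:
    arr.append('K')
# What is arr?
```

Step-by-step execution trace:
1. try: `arr.append('R')` → arr = ['R'].
2. The try body completes without raising.
3. finally always runs: `arr.append('K')` → arr = ['R', 'K'].
Result: ['R', 'K']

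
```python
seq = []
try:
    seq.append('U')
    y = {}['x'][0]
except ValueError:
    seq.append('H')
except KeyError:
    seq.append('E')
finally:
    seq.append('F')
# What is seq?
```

Step-by-step execution trace:
1. try: `seq.append('U')` → seq = ['U'].
2. `y = {}['x'][0]` raises KeyError.
3. `except ValueError` does not match KeyError; skipped.
4. `except KeyError` matches → `seq.append('E')` → seq = ['U', 'E'].
5. finally always runs: `seq.append('F')` → seq = ['U', 'E', 'F'].
Result: ['U', 'E', 'F']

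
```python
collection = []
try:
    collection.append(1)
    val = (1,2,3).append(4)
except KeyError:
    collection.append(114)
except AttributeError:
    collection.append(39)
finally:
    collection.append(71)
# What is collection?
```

Step-by-step execution trace:
1. try: `collection.append(1)` → collection = [1].
2. `val = (1,2,3).append(4)` raises AttributeError.
3. `except KeyError` does not match AttributeError; skipped.
4. `except AttributeError` matches → `collection.append(39)` → collection = [1, 39].
5. finally always runs: `collection.append(71)` → collection = [1, 39, 71].
Result: [1, 39, 71]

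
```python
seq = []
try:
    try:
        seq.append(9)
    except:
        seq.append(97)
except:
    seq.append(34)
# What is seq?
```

Step-by-step execution trace:
1. Inner try: `seq.append(9)` → seq = [9]. No exception raised.
2. Inner `except` is skipped.
3. Inner try completes normally; outer `except` is skipped.
Result: [9]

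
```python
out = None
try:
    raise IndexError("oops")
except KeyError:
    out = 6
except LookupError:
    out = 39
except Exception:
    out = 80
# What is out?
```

Step-by-step execution trace:
1. `raise IndexError(...)` raises IndexError.
2. `except KeyError` does not match (IndexError is not a subclass of KeyError); skipped.
3. `except LookupError` matches (IndexError is a subclass of LookupError) → out = 39.
4. `except Exception` is not reached.
Result: 39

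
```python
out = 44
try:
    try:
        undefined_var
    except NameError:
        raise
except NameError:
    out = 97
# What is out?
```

Step-by-step execution trace:
1. Inner try: `undefined_var` raises NameError.
2. Inner `except NameError` matches; bare `raise` re-raises the same NameError.
3. Outer `except NameError` matches → out = 97.
Result: 97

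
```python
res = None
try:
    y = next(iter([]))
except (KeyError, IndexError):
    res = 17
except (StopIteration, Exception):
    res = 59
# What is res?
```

Step-by-step execution trace:
1. `y = next(iter([]))` raises StopIteration.
2. `except (KeyError, IndexError)` does not match StopIteration; skipped.
3. `except (StopIteration, Exception)` matches (StopIteration is in the tuple) → res = 59.
Result: 59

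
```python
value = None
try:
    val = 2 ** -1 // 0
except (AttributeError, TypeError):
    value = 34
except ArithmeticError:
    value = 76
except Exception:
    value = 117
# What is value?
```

Step-by-step execution trace:
1. `val = 2 ** -1 // 0` raises ZeroDivisionError.
2. `except (AttributeError, TypeError)` does not match ZeroDivisionError; skipped.
3. `except ArithmeticError` matches (ZeroDivisionError is a subclass of ArithmeticError) → value = 76.
4. `except Exception` is not reached.
Result: 76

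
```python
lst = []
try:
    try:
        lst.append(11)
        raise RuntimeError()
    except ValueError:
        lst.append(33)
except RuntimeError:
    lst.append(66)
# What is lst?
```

Step-by-step execution trace:
1. Inner try: `lst.append(11)` → lst = [11].
2. `raise RuntimeError()` raises RuntimeError.
3. Inner `except ValueError` does not match RuntimeError; exception propagates to outer try.
4. Outer `except RuntimeError` matches → `lst.append(66)` → lst = [11, 66].
Result: [11, 66]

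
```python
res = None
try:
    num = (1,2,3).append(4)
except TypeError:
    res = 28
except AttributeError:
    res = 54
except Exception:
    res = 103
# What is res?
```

Step-by-step execution trace:
1. `num = (1,2,3).append(4)` raises AttributeError.
2. `except TypeError` does not match AttributeError; skipped.
3. `except AttributeError` matches → res = 54.
4. Remaining except clauses are skipped.
Result: 54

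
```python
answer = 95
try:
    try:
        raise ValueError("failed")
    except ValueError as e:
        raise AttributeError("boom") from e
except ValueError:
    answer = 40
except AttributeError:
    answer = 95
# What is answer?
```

Step-by-step execution trace:
1. Inner try raises ValueError; inner `except ValueError as e` catches it.
2. `raise AttributeError(...) from e` raises AttributeError (ValueError is attached as __cause__, but only AttributeError is active).
3. Outer `except ValueError` does not match AttributeError; skipped.
4. Outer `except AttributeError` matches → answer = 95.
Result: 95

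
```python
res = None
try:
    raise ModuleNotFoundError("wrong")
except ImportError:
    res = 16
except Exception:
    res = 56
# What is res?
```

Step-by-step execution trace:
1. `raise ModuleNotFoundError(...)` raises ModuleNotFoundError.
2. `except ImportError` matches (ModuleNotFoundError is a subclass of ImportError) → res = 16.
3. `except Exception` is not reached.
Result: 16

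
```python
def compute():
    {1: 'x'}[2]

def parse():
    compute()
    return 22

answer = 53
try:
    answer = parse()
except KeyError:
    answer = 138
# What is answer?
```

Step-by-step execution trace:
1. answer starts at 53.
2. try: `parse()` calls `compute()`.
3. `compute()` evaluates `{1: 'x'}[2]`, which raises KeyError; it propagates through parse (uncaught).
4. `return 22` in parse is not reached; the assignment to answer does not complete.
5. `except KeyError` matches → answer = 138.
Result: 138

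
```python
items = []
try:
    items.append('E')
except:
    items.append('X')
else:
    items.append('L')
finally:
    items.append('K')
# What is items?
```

Step-by-step execution trace:
1. try: `items.append('E')` → items = ['E']. No exception raised.
2. `except` is skipped.
3. `else` runs: `items.append('L')` → items = ['E', 'L'].
4. `finally` always runs: `items.append('K')` → items = ['E', 'L', 'K'].
Result: ['E', 'L', 'K']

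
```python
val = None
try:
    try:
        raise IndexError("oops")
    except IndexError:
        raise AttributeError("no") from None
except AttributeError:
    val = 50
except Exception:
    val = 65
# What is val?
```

Step-by-step execution trace:
1. Inner try raises IndexError; inner `except IndexError` catches it.
2. `raise AttributeError(...) from None` raises AttributeError (from None suppresses __context__, but the active exception is still AttributeError).
3. Outer `except AttributeError` matches → val = 50.
4. `except Exception` is not reached.
Result: 50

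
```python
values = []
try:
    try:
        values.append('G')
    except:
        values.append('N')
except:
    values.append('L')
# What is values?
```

Step-by-step execution trace:
1. Inner try: `values.append('G')` → values = ['G']. No exception raised.
2. Inner `except` is skipped.
3. Inner try completes normally; outer `except` is skipped.
Result: ['G']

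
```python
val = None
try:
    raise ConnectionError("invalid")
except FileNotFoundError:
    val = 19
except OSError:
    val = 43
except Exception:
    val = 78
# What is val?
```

Step-by-step execution trace:
1. `raise ConnectionError(...)` raises ConnectionError.
2. `except FileNotFoundError` does not match (ConnectionError is not a subclass of FileNotFoundError); skipped.
3. `except OSError` matches (ConnectionError is a subclass of OSError) → val = 43.
4. `except Exception` is not reached.
Result: 43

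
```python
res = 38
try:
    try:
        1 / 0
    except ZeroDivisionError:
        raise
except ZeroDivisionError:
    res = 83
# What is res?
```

Step-by-step execution trace:
1. Inner try: `1 / 0` raises ZeroDivisionError.
2. Inner `except ZeroDivisionError` matches; bare `raise` re-raises the same ZeroDivisionError.
3. Outer `except ZeroDivisionError` matches → res = 83.
Result: 83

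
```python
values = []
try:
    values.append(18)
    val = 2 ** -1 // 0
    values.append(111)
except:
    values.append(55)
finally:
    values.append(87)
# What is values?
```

Step-by-step execution trace:
1. try: `values.append(18)` → values = [18].
2. `val = 2 ** -1 // 0` raises ZeroDivisionError; `values.append(111)` is not reached.
3. bare `except` matches → `values.append(55)` → values = [18, 55].
4. finally always runs: `values.append(87)` → values = [18, 55, 87].
Result: [18, 55, 87]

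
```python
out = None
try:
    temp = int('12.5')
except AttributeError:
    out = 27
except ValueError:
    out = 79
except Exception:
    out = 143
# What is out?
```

Step-by-step execution trace:
1. `temp = int('12.5')` raises ValueError.
2. `except AttributeError` does not match ValueError; skipped.
3. `except ValueError` matches → out = 79.
4. Remaining except clauses are skipped.
Result: 79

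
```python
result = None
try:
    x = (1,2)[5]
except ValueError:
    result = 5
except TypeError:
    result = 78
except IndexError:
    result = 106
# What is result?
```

Step-by-step execution trace:
1. `x = (1,2)[5]` raises IndexError.
2. `except ValueError` does not match IndexError; skipped.
3. `except TypeError` does not match IndexError; skipped.
4. `except IndexError` matches → result = 106.
Result: 106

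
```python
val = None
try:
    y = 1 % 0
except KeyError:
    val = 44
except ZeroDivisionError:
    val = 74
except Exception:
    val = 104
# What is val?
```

Step-by-step execution trace:
1. `y = 1 % 0` raises ZeroDivisionError.
2. `except KeyError` does not match ZeroDivisionError; skipped.
3. `except ZeroDivisionError` matches → val = 74.
4. Remaining except clauses are skipped.
Result: 74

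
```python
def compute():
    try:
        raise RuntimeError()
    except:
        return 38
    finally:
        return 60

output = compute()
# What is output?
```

Step-by-step execution trace:
1. `compute()` enters try: `raise RuntimeError()` raises RuntimeError.
2. bare `except` matches → `return 38` sets pending return value 38.
3. Before returning, `finally: return 60` runs and overrides the pending return.
4. compute() returns 60 → output = 60.
Result: 60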